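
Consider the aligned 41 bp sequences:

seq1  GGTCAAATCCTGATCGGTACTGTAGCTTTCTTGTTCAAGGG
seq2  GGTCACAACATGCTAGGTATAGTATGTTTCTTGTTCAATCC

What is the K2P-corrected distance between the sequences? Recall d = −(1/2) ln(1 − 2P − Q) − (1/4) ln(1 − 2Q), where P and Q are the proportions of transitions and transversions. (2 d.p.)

0.38

Of 41 sites, 1 differences are transitions and 11 are transversions, so P = 1/41 ≈ 0.02439 and Q = 11/41 ≈ 0.268293.
Under the Kimura two-parameter model, d = −½ ln(1 − 2P − Q) − ¼ ln(1 − 2Q).
1 − 2P − Q = 0.682927, giving −½ ln(0.682927) = 0.190684.
1 − 2Q = 0.463414, giving −¼ ln(0.463414) = 0.192284.
d = 0.190684 + 0.192284 = 0.382968.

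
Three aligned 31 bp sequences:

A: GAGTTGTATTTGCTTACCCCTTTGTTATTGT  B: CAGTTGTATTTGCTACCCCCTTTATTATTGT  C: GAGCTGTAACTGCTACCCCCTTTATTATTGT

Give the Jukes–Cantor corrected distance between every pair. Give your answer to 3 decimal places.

d(A,B) = 0.142, d(A,C) = 0.224, d(B,C) = 0.142

A–B: 4/31 sites differ → p ≈ 0.129032, d = −0.75 ln(1 − 0.172043) = 0.141596 ≈ 0.142.
A–C: 6/31 sites differ → p ≈ 0.193548, d = −0.75 ln(1 − 0.258064) = 0.223869 ≈ 0.224.
B–C: 4/31 sites differ → p ≈ 0.129032, d = −0.75 ln(1 − 0.172043) = 0.141596 ≈ 0.142.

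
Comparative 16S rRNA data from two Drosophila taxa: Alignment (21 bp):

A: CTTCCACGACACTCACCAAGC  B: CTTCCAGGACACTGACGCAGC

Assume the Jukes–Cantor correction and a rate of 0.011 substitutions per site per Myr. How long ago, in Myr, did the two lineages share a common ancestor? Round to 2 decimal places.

9.99

The sequences differ at 4 of 21 sites (7, 14, 17, 18), so p = 4/21 ≈ 0.190476.
d = −(3/4) ln(1 − 4p/3) = −0.75 ln(1 − 0.253968) = −0.75 ln(0.746032)
  = −0.75 × (-0.292987) = 0.219740 substitutions/site.
Under a molecular clock d = 2μt, so t = d/(2μ) = 0.219740 / (2 × 0.011) = 9.99 Myr.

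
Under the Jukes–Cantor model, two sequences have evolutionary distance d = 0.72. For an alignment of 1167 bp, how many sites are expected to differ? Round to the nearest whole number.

Invert JC69: p = (3/4)(1 − e^(−4d/3)) = 0.75 × (1 − e^(-0.96)) = 0.75 × (1 − 0.382893) = 0.462830.
Expected differing sites = pL ≈ 0.462830 × 1167 = 540.12261 ≈ 540.

540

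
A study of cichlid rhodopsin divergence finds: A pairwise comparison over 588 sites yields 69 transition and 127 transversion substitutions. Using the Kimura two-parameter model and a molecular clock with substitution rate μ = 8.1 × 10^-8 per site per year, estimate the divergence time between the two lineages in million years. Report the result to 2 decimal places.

P = 69/588 ≈ 0.117347 and Q = 127/588 ≈ 0.215986.
Under the Kimura two-parameter model, d = −½ ln(1 − 2P − Q) − ¼ ln(1 − 2Q).
1 − 2P − Q = 0.54932, giving −½ ln(0.54932) = 0.299537.
1 − 2Q = 0.568028, giving −¼ ln(0.568028) = 0.141396.
d = 0.299537 + 0.141396 = 0.440933.
Under a molecular clock d = 2μt, so t = d/(2μ) = 0.440933 / (2 × 8.1 × 10^-8) = 2.72 million years.

2.72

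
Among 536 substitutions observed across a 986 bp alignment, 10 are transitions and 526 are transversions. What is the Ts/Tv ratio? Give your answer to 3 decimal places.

0.019

R = 10/526 = 0.019011… ≈ 0.019 (to 3 d.p.).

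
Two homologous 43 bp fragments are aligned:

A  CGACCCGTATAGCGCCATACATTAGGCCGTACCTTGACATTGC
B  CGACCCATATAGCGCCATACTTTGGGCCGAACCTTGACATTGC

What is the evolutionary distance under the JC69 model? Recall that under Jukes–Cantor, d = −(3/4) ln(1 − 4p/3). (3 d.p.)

0.099

The sequences differ at 4 of 43 sites (7, 21, 24, 30), so p = 4/43 ≈ 0.093023.
d = −(3/4) ln(1 − 4p/3) = −0.75 ln(1 − 0.124031) = −0.75 ln(0.875969)
  = −0.75 × (-0.132425) = 0.099319 substitutions/site.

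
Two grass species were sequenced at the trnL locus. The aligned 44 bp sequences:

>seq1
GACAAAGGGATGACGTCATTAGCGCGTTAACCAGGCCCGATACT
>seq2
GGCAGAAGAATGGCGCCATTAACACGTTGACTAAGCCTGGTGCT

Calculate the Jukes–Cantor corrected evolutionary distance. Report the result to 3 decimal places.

0.414

The sequences differ at 14 of 44 sites, so p = 14/44 ≈ 0.318182.
d = −(3/4) ln(1 − 4p/3) = −0.75 ln(1 − 0.424243) = −0.75 ln(0.575757)
  = −0.75 × (-0.552070) = 0.414053 substitutions/site.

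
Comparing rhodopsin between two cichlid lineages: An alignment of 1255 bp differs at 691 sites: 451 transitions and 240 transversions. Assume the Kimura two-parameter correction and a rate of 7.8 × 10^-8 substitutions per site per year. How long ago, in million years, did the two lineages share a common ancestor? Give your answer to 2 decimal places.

8.49

P = 451/1255 ≈ 0.359363 and Q = 240/1255 ≈ 0.191235.
Under the Kimura two-parameter model, d = −½ ln(1 − 2P − Q) − ¼ ln(1 − 2Q).
1 − 2P − Q = 0.090039, giving −½ ln(0.090039) = 1.203756.
1 − 2Q = 0.61753, giving −¼ ln(0.61753) = 0.120507.
d = 1.203756 + 0.120507 = 1.324263.
Under a molecular clock d = 2μt, so t = d/(2μ) = 1.324263 / (2 × 7.8 × 10^-8) = 8.49 million years.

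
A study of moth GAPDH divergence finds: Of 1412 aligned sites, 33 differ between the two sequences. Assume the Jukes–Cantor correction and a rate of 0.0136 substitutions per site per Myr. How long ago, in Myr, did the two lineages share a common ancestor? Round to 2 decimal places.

0.87

p = 33/1412 ≈ 0.023371.
d = −(3/4) ln(1 − 4p/3) = −0.75 ln(1 − 0.031161) = −0.75 ln(0.968839)
  = −0.75 × (-0.031657) = 0.023743 substitutions/site.
Under a molecular clock d = 2μt, so t = d/(2μ) = 0.023743 / (2 × 0.0136) = 0.87 Myr.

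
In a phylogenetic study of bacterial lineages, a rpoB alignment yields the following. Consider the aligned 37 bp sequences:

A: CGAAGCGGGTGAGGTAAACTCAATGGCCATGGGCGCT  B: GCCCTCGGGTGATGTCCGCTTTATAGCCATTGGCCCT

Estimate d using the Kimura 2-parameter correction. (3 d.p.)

Of 37 sites, 3 differences are transitions and 11 are transversions, so P = 3/37 ≈ 0.081081 and Q = 11/37 ≈ 0.297297.
Under the Kimura two-parameter model, d = −½ ln(1 − 2P − Q) − ¼ ln(1 − 2Q).
1 − 2P − Q = 0.540541, giving −½ ln(0.540541) = 0.307592.
1 − 2Q = 0.405406, giving −¼ ln(0.405406) = 0.225717.
d = 0.307592 + 0.225717 = 0.533309.

0.533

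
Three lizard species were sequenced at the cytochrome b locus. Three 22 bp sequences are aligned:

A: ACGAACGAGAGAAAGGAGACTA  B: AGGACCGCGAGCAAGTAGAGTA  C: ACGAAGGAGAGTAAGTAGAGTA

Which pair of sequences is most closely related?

A–B: 6/22 differ, p = 0.273, d = 0.339.
A–C: 4/22 differ, p = 0.182, d = 0.208.
B–C: 5/22 differ, p = 0.227, d = 0.271.
The smallest distance is between A and C.

A and C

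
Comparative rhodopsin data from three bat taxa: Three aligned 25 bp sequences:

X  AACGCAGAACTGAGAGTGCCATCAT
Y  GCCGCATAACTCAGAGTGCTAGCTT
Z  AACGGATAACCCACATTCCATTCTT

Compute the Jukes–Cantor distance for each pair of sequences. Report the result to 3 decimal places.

d(X,Y) = 0.351, d(X,Z) = 0.572, d(Y,Z) = 0.572

X–Y: 7/25 sites differ → p = 0.28, d = −0.75 ln(1 − 0.373333) = 0.350505 ≈ 0.351.
X–Z: 10/25 sites differ → p = 0.4, d = −0.75 ln(1 − 0.533333) = 0.571605 ≈ 0.572.
Y–Z: 10/25 sites differ → p = 0.4, d = −0.75 ln(1 − 0.533333) = 0.571605 ≈ 0.572.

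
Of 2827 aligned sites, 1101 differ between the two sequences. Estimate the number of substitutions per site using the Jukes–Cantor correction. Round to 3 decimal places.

p = 1101/2827 ≈ 0.389459.
d = −(3/4) ln(1 − 4p/3) = −0.75 ln(1 − 0.519279) = −0.75 ln(0.480721)
  = −0.75 × (-0.732468) = 0.549351 substitutions/site.

0.549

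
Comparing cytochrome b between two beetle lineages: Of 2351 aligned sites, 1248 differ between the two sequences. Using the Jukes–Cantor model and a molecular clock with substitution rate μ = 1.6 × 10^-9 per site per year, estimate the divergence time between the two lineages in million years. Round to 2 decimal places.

p = 1248/2351 ≈ 0.530838.
d = −(3/4) ln(1 − 4p/3) = −0.75 ln(1 − 0.707784) = −0.75 ln(0.292216)
  = −0.75 × (-1.230262) = 0.922697 substitutions/site.
Under a molecular clock d = 2μt, so t = d/(2μ) = 0.922697 / (2 × 1.6 × 10^-9) = 288.34 million years.

288.34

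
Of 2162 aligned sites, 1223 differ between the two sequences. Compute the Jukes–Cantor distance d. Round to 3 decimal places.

p = 1223/2162 ≈ 0.56568.
d = −(3/4) ln(1 − 4p/3) = −0.75 ln(1 − 0.75424) = −0.75 ln(0.24576)
  = −0.75 × (-1.403400) = 1.052550 substitutions/site.

1.053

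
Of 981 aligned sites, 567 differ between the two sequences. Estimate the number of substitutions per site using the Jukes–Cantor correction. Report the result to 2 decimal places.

p = 567/981 ≈ 0.577982.
d = −(3/4) ln(1 − 4p/3) = −0.75 ln(1 − 0.770643) = −0.75 ln(0.229357)
  = −0.75 × (-1.472476) = 1.104357 substitutions/site.

1.10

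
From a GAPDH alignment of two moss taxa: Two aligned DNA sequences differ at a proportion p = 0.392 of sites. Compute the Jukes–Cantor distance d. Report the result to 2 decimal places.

d = −(3/4) ln(1 − 4p/3) = −0.75 ln(1 − 0.522667) = −0.75 ln(0.477333)
  = −0.75 × (-0.739541) = 0.554656 substitutions/site.

0.55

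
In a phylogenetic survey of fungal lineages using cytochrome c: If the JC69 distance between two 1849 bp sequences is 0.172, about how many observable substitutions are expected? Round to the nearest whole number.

Invert JC69: p = (3/4)(1 − e^(−4d/3)) = 0.75 × (1 − e^(-0.229333)) = 0.75 × (1 − 0.795064) = 0.153702.
Expected differing sites = pL ≈ 0.153702 × 1849 = 284.194998 ≈ 284.

284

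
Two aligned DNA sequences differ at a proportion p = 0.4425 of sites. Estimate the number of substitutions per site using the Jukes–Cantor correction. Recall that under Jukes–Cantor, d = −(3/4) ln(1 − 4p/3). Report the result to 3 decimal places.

0.669

d = −(3/4) ln(1 − 4p/3) = −0.75 ln(1 − 0.59) = −0.75 ln(0.41)
  = −0.75 × (-0.891598) = 0.668699 substitutions/site.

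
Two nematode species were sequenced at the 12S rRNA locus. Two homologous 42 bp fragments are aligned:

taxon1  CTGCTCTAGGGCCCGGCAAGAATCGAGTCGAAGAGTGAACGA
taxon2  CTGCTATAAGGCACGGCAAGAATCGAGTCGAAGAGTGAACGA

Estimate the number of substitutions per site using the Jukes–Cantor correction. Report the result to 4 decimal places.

The sequences differ at 3 of 42 sites (6, 9, 13), so p = 3/42 ≈ 0.071429.
d = −(3/4) ln(1 − 4p/3) = −0.75 ln(1 − 0.095239) = −0.75 ln(0.904761)
  = −0.75 × (-0.100084) = 0.075063 substitutions/site.

0.0751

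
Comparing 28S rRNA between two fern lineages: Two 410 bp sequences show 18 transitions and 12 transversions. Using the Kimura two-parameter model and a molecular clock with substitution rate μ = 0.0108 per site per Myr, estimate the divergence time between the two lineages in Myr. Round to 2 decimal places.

P = 18/410 ≈ 0.043902 and Q = 12/410 ≈ 0.029268.
Under the Kimura two-parameter model, d = −½ ln(1 − 2P − Q) − ¼ ln(1 − 2Q).
1 − 2P − Q = 0.882928, giving −½ ln(0.882928) = 0.062256.
1 − 2Q = 0.941464, giving −¼ ln(0.941464) = 0.015080.
d = 0.062256 + 0.015080 = 0.077336.
Under a molecular clock d = 2μt, so t = d/(2μ) = 0.077336 / (2 × 0.0108) = 3.58 Myr.

3.58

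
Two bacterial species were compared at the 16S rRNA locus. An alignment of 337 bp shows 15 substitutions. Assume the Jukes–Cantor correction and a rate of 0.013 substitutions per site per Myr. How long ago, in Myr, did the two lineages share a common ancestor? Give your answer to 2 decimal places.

1.76

p = 15/337 ≈ 0.04451.
d = −(3/4) ln(1 − 4p/3) = −0.75 ln(1 − 0.059347) = −0.75 ln(0.940653)
  = −0.75 × (-0.061181) = 0.045886 substitutions/site.
Under a molecular clock d = 2μt, so t = d/(2μ) = 0.045886 / (2 × 0.013) = 1.76 Myr.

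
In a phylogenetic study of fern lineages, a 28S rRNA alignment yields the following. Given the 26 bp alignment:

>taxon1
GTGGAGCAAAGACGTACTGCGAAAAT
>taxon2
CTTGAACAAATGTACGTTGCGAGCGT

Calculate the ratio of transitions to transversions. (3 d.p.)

Transitions are A↔G and C↔T; transversions are all other mismatches.
Transitions: 9. Transversions: 4.
R = 9/4 = 2.250.

2.250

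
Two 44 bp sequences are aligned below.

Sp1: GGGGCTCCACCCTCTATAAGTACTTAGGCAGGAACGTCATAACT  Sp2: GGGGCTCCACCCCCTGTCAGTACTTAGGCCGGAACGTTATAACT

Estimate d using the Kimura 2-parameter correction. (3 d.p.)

0.124

Of 44 sites, 3 differences are transitions and 2 are transversions, so P = 3/44 ≈ 0.068182 and Q = 2/44 ≈ 0.045455.
Under the Kimura two-parameter model, d = −½ ln(1 − 2P − Q) − ¼ ln(1 − 2Q).
1 − 2P − Q = 0.818181, giving −½ ln(0.818181) = 0.100336.
1 − 2Q = 0.90909, giving −¼ ln(0.90909) = 0.023828.
d = 0.100336 + 0.023828 = 0.124164.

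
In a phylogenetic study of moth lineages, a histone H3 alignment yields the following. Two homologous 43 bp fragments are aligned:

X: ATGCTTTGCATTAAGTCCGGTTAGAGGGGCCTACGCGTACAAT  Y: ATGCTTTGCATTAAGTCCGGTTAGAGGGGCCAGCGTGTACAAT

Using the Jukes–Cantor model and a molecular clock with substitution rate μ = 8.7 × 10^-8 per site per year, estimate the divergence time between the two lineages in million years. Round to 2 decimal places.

0.42

The sequences differ at 3 of 43 sites (32, 33, 36), so p = 3/43 ≈ 0.069767.
d = −(3/4) ln(1 − 4p/3) = −0.75 ln(1 − 0.093023) = −0.75 ln(0.906977)
  = −0.75 × (-0.097638) = 0.073229 substitutions/site.
Under a molecular clock d = 2μt, so t = d/(2μ) = 0.073229 / (2 × 8.7 × 10^-8) = 0.42 million years.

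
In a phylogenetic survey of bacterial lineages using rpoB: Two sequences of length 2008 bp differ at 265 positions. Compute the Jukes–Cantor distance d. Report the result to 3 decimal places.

0.145

p = 265/2008 ≈ 0.131972.
d = −(3/4) ln(1 − 4p/3) = −0.75 ln(1 − 0.175963) = −0.75 ln(0.824037)
  = −0.75 × (-0.193540) = 0.145155 substitutions/site.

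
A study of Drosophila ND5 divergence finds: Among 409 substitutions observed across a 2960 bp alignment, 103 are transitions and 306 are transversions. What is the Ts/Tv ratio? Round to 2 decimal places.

0.34

R = 103/306 = 0.336601… ≈ 0.34 (to 2 d.p.).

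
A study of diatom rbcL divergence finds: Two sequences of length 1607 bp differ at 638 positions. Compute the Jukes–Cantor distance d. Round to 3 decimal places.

0.565

p = 638/1607 ≈ 0.397013.
d = −(3/4) ln(1 − 4p/3) = −0.75 ln(1 − 0.529351) = −0.75 ln(0.470649)
  = −0.75 × (-0.753643) = 0.565232 substitutions/site.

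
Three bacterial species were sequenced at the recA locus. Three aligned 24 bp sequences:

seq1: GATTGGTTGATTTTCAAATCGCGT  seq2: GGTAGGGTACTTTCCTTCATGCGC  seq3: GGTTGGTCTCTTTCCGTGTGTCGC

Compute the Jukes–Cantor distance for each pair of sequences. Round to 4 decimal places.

d(seq1,seq2) = 0.8240, d(seq1,seq3) = 0.7083, d(seq2,seq3) = 0.5199

seq1–seq2: 12/24 sites differ → p = 0.5, d = −0.75 ln(1 − 0.666667) = 0.823960 ≈ 0.8240.
seq1–seq3: 11/24 sites differ → p ≈ 0.458333, d = −0.75 ln(1 − 0.611111) = 0.708346 ≈ 0.7083.
seq2–seq3: 9/24 sites differ → p = 0.375, d = −0.75 ln(1 − 0.5) = 0.519860 ≈ 0.5199.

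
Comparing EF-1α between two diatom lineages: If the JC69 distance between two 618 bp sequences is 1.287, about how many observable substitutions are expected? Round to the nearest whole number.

380

Invert JC69: p = (3/4)(1 − e^(−4d/3)) = 0.75 × (1 − e^(-1.716)) = 0.75 × (1 − 0.179784) = 0.615162.
Expected differing sites = pL ≈ 0.615162 × 618 = 380.170116 ≈ 380.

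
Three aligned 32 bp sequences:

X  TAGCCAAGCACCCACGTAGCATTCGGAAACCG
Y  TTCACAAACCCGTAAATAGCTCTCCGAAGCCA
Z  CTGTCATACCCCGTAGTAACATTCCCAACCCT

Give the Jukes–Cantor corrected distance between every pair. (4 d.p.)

X–Y: 14/32 sites differ → p = 0.4375, d = −0.75 ln(1 − 0.583333) = 0.656601 ≈ 0.6566.
X–Z: 14/32 sites differ → p = 0.4375, d = −0.75 ln(1 − 0.583333) = 0.656601 ≈ 0.6566.
Y–Z: 14/32 sites differ → p = 0.4375, d = −0.75 ln(1 − 0.583333) = 0.656601 ≈ 0.6566.

d(X,Y) = 0.6566, d(X,Z) = 0.6566, d(Y,Z) = 0.6566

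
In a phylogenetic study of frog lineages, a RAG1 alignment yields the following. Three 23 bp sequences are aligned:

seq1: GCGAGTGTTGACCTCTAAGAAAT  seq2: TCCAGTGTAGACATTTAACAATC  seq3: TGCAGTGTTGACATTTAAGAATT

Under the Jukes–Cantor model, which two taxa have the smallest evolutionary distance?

seq2 and seq3

seq1–seq2: 8/23 differ, p = 0.348, d = 0.467.
seq1–seq3: 6/23 differ, p = 0.261, d = 0.321.
seq2–seq3: 4/23 differ, p = 0.174, d = 0.198.
The smallest distance is between seq2 and seq3.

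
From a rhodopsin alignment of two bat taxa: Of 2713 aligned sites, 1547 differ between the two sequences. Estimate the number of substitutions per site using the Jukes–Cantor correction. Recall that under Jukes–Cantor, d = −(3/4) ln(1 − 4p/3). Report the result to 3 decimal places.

1.071

p = 1547/2713 ≈ 0.570217.
d = −(3/4) ln(1 − 4p/3) = −0.75 ln(1 − 0.760289) = −0.75 ln(0.239711)
  = −0.75 × (-1.428321) = 1.071241 substitutions/site.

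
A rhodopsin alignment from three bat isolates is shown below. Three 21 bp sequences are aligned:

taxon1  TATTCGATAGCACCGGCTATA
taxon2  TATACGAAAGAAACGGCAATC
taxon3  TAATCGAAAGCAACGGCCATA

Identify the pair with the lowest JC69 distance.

taxon1–taxon2: 6/21 differ, p = 0.286, d = 0.360.
taxon1–taxon3: 4/21 differ, p = 0.190, d = 0.220.
taxon2–taxon3: 5/21 differ, p = 0.238, d = 0.286.
The smallest distance is between taxon1 and taxon3.

taxon1 and taxon3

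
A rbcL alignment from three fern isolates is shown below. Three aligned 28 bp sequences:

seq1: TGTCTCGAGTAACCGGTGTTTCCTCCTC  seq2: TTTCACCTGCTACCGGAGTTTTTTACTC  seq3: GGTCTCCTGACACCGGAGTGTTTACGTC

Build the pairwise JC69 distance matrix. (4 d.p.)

d(seq1,seq2) = 0.4850, d(seq1,seq3) = 0.5565, d(seq2,seq3) = 0.4197

seq1–seq2: 10/28 sites differ → p ≈ 0.357143, d = −0.75 ln(1 − 0.476191) = 0.484971 ≈ 0.4850.
seq1–seq3: 11/28 sites differ → p ≈ 0.392857, d = −0.75 ln(1 − 0.523809) = 0.556452 ≈ 0.5565.
seq2–seq3: 9/28 sites differ → p ≈ 0.321429, d = −0.75 ln(1 − 0.428572) = 0.419713 ≈ 0.4197.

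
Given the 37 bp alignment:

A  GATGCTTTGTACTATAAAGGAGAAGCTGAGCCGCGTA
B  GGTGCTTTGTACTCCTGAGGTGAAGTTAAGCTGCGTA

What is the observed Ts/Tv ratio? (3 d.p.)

Transitions are A↔G and C↔T; transversions are all other mismatches.
Transitions: 6. Transversions: 3.
R = 6/3 = 2.000.

2.000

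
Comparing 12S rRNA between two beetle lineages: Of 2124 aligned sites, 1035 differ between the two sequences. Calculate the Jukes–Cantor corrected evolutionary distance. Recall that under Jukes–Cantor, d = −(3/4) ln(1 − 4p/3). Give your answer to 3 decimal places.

p = 1035/2124 ≈ 0.487288.
d = −(3/4) ln(1 − 4p/3) = −0.75 ln(1 − 0.649717) = −0.75 ln(0.350283)
  = −0.75 × (-1.049014) = 0.786761 substitutions/site.

0.787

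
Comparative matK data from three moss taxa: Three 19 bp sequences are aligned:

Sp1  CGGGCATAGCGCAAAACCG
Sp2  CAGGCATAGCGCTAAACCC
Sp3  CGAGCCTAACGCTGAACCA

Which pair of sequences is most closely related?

Sp1 and Sp2

Sp1–Sp2: 3/19 differ, p = 0.158, d = 0.177.
Sp1–Sp3: 6/19 differ, p = 0.316, d = 0.410.
Sp2–Sp3: 6/19 differ, p = 0.316, d = 0.410.
The smallest distance is between Sp1 and Sp2.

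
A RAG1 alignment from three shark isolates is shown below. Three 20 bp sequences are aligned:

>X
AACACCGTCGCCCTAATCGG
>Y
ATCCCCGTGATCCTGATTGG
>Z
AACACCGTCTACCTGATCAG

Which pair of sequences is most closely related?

X–Y: 7/20 differ, p = 0.350, d = 0.471.
X–Z: 4/20 differ, p = 0.200, d = 0.233.
Y–Z: 7/20 differ, p = 0.350, d = 0.471.
The smallest distance is between X and Z.

X and Z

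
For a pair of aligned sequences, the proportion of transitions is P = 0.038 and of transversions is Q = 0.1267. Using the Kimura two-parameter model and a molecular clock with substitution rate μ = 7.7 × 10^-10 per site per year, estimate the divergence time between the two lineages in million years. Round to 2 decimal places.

120.99

Under the Kimura two-parameter model, d = −½ ln(1 − 2P − Q) − ¼ ln(1 − 2Q).
1 − 2P − Q = 0.7973, giving −½ ln(0.7973) = 0.113262.
1 − 2Q = 0.7466, giving −¼ ln(0.7466) = 0.073056.
d = 0.113262 + 0.073056 = 0.186318.
Under a molecular clock d = 2μt, so t = d/(2μ) = 0.186318 / (2 × 7.7 × 10^-10) = 120.99 million years.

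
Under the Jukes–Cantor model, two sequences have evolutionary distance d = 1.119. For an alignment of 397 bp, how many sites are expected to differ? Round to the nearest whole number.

Invert JC69: p = (3/4)(1 − e^(−4d/3)) = 0.75 × (1 − e^(-1.492)) = 0.75 × (1 − 0.224922) = 0.581309.
Expected differing sites = pL ≈ 0.581309 × 397 = 230.779673 ≈ 231.

231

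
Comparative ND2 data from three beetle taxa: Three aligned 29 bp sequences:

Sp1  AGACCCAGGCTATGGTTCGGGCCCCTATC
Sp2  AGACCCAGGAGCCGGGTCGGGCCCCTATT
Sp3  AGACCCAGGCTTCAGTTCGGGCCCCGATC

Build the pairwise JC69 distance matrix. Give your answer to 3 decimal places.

d(Sp1,Sp2) = 0.242, d(Sp1,Sp3) = 0.152, d(Sp2,Sp3) = 0.291

Sp1–Sp2: 6/29 sites differ → p ≈ 0.206897, d = −0.75 ln(1 − 0.275863) = 0.242081 ≈ 0.242.
Sp1–Sp3: 4/29 sites differ → p ≈ 0.137931, d = −0.75 ln(1 − 0.183908) = 0.152421 ≈ 0.152.
Sp2–Sp3: 7/29 sites differ → p ≈ 0.241379, d = −0.75 ln(1 − 0.321839) = 0.291278 ≈ 0.291.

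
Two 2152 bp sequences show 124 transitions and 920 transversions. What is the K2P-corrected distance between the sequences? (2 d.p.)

P = 124/2152 ≈ 0.057621 and Q = 920/2152 ≈ 0.427509.
Under the Kimura two-parameter model, d = −½ ln(1 − 2P − Q) − ¼ ln(1 − 2Q).
1 − 2P − Q = 0.457249, giving −½ ln(0.457249) = 0.391264.
1 − 2Q = 0.144982, giving −¼ ln(0.144982) = 0.482786.
d = 0.391264 + 0.482786 = 0.874050.

0.87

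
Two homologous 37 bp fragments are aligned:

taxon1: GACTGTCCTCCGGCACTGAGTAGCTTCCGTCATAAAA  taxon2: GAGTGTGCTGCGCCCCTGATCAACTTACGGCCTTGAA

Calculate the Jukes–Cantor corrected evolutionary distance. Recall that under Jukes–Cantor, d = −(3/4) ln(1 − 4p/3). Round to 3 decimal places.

0.474

The sequences differ at 13 of 37 sites, so p = 13/37 ≈ 0.351351.
d = −(3/4) ln(1 − 4p/3) = −0.75 ln(1 − 0.468468) = −0.75 ln(0.531532)
  = −0.75 × (-0.631992) = 0.473994 substitutions/site.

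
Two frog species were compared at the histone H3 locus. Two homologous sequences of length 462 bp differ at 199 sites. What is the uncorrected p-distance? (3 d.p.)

0.431

p = 199/462 = 0.430735… ≈ 0.431 (to 3 d.p.).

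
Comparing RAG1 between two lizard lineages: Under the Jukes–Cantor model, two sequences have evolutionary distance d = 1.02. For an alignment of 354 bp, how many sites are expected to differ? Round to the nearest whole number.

197

Invert JC69: p = (3/4)(1 − e^(−4d/3)) = 0.75 × (1 − e^(-1.36)) = 0.75 × (1 − 0.256661) = 0.557504.
Expected differing sites = pL ≈ 0.557504 × 354 = 197.356416 ≈ 197.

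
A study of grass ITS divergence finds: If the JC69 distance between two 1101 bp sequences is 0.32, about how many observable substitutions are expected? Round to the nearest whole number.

Invert JC69: p = (3/4)(1 − e^(−4d/3)) = 0.75 × (1 − e^(-0.426667)) = 0.75 × (1 − 0.652681) = 0.260489.
Expected differing sites = pL ≈ 0.260489 × 1101 = 286.798389 ≈ 287.

287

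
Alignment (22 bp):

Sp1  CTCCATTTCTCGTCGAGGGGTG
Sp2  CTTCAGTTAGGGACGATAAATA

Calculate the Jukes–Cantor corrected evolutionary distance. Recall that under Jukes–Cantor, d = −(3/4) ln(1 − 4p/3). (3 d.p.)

0.824

The sequences differ at 11 of 22 sites, so p = 11/22 = 0.5.
d = −(3/4) ln(1 − 4p/3) = −0.75 ln(1 − 0.666667) = −0.75 ln(0.333333)
  = −0.75 × (-1.098613) = 0.823960 substitutions/site.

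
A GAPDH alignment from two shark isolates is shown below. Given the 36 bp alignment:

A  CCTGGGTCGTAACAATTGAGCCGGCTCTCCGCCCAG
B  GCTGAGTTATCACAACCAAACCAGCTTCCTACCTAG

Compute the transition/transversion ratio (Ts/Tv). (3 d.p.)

Transitions are A↔G and C↔T; transversions are all other mismatches.
Transitions: 13. Transversions: 2.
R = 13/2 = 6.500.

6.500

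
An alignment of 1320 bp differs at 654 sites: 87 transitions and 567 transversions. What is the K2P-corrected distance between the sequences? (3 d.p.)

0.902

P = 87/1320 ≈ 0.065909 and Q = 567/1320 ≈ 0.429545.
Under the Kimura two-parameter model, d = −½ ln(1 − 2P − Q) − ¼ ln(1 − 2Q).
1 − 2P − Q = 0.438637, giving −½ ln(0.438637) = 0.412042.
1 − 2Q = 0.14091, giving −¼ ln(0.14091) = 0.489908.
d = 0.412042 + 0.489908 = 0.901950.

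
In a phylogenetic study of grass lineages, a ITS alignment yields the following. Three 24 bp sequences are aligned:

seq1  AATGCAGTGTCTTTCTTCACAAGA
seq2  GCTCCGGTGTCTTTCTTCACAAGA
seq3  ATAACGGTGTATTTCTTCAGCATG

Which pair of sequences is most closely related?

seq1–seq2: 4/24 differ, p = 0.167, d = 0.188.
seq1–seq3: 9/24 differ, p = 0.375, d = 0.520.
seq2–seq3: 9/24 differ, p = 0.375, d = 0.520.
The smallest distance is between seq1 and seq2.

seq1 and seq2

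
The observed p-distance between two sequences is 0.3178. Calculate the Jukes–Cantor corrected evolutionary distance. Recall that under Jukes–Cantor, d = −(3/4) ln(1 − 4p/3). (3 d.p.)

d = −(3/4) ln(1 − 4p/3) = −0.75 ln(1 − 0.423733) = −0.75 ln(0.576267)
  = −0.75 × (-0.551184) = 0.413388 substitutions/site.

0.413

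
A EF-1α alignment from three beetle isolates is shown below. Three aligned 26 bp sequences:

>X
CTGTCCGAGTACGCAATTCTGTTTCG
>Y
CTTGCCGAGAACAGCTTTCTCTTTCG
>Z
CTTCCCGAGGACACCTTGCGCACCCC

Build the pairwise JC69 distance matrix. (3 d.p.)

X–Y: 8/26 sites differ → p ≈ 0.307692, d = −0.75 ln(1 − 0.410256) = 0.396050 ≈ 0.396.
X–Z: 13/26 sites differ → p = 0.5, d = −0.75 ln(1 − 0.666667) = 0.823960 ≈ 0.824.
Y–Z: 9/26 sites differ → p ≈ 0.346154, d = −0.75 ln(1 − 0.461539) = 0.464280 ≈ 0.464.

d(X,Y) = 0.396, d(X,Z) = 0.824, d(Y,Z) = 0.464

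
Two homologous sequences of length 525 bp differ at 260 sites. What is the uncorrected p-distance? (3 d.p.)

0.495

p = 260/525 = 0.495238… ≈ 0.495 (to 3 d.p.).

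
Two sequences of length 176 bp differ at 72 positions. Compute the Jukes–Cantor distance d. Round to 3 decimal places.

p = 72/176 ≈ 0.409091.
d = −(3/4) ln(1 − 4p/3) = −0.75 ln(1 − 0.545455) = −0.75 ln(0.454545)
  = −0.75 × (-0.788458) = 0.591344 substitutions/site.

0.591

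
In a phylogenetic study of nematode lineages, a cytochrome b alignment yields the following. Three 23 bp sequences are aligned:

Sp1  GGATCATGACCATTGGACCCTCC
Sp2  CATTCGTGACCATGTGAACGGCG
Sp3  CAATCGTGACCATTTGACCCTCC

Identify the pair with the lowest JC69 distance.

Sp1–Sp2: 10/23 differ, p = 0.435, d = 0.650.
Sp1–Sp3: 4/23 differ, p = 0.174, d = 0.198.
Sp2–Sp3: 6/23 differ, p = 0.261, d = 0.321.
The smallest distance is between Sp1 and Sp3.

Sp1 and Sp3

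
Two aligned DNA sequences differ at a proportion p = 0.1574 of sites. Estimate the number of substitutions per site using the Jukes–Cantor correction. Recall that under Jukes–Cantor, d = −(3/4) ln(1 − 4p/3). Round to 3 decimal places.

0.177

d = −(3/4) ln(1 − 4p/3) = −0.75 ln(1 − 0.209867) = −0.75 ln(0.790133)
  = −0.75 × (-0.235554) = 0.176666 substitutions/site.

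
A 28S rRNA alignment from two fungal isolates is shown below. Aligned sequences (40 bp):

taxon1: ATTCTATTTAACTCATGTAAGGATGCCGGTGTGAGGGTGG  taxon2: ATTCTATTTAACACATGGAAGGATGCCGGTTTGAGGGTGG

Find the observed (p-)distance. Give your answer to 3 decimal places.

0.075

The sequences differ at 3 of 40 positions (sites 13, 18, 31).
p = 3/40 = 0.075.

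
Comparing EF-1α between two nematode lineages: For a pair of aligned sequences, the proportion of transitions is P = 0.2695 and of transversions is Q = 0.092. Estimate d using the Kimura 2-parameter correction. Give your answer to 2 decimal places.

0.55

Under the Kimura two-parameter model, d = −½ ln(1 − 2P − Q) − ¼ ln(1 − 2Q).
1 − 2P − Q = 0.369, giving −½ ln(0.369) = 0.498479.
1 − 2Q = 0.816, giving −¼ ln(0.816) = 0.050835.
d = 0.498479 + 0.050835 = 0.549314.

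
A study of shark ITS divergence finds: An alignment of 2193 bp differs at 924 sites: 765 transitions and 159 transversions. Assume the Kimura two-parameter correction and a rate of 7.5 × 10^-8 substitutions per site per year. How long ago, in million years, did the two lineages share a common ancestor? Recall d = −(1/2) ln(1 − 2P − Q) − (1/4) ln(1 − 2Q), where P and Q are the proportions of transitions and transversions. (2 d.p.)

P = 765/2193 ≈ 0.348837 and Q = 159/2193 ≈ 0.072503.
Under the Kimura two-parameter model, d = −½ ln(1 − 2P − Q) − ¼ ln(1 − 2Q).
1 − 2P − Q = 0.229823, giving −½ ln(0.229823) = 0.735223.
1 − 2Q = 0.854994, giving −¼ ln(0.854994) = 0.039165.
d = 0.735223 + 0.039165 = 0.774388.
Under a molecular clock d = 2μt, so t = d/(2μ) = 0.774388 / (2 × 7.5 × 10^-8) = 5.16 million years.

5.16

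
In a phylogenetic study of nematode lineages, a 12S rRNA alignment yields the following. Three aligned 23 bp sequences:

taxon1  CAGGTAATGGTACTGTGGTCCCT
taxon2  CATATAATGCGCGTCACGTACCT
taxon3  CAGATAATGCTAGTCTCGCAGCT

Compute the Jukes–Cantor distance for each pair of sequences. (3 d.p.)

d(taxon1,taxon2) = 0.650, d(taxon1,taxon3) = 0.467, d(taxon2,taxon3) = 0.321

taxon1–taxon2: 10/23 sites differ → p ≈ 0.434783, d = −0.75 ln(1 − 0.579711) = 0.650110 ≈ 0.650.
taxon1–taxon3: 8/23 sites differ → p ≈ 0.347826, d = −0.75 ln(1 − 0.463768) = 0.467391 ≈ 0.467.
taxon2–taxon3: 6/23 sites differ → p ≈ 0.26087, d = −0.75 ln(1 − 0.347827) = 0.320584 ≈ 0.321.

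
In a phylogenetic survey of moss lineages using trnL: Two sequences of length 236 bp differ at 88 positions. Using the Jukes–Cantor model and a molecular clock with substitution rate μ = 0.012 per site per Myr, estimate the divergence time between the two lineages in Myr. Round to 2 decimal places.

p = 88/236 ≈ 0.372881.
d = −(3/4) ln(1 − 4p/3) = −0.75 ln(1 − 0.497175) = −0.75 ln(0.502825)
  = −0.75 × (-0.687513) = 0.515635 substitutions/site.
Under a molecular clock d = 2μt, so t = d/(2μ) = 0.515635 / (2 × 0.012) = 21.48 Myr.

21.48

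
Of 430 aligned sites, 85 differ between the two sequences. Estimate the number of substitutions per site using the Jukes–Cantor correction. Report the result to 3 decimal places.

0.229

p = 85/430 ≈ 0.197674.
d = −(3/4) ln(1 − 4p/3) = −0.75 ln(1 − 0.263565) = −0.75 ln(0.736435)
  = −0.75 × (-0.305934) = 0.229451 substitutions/site.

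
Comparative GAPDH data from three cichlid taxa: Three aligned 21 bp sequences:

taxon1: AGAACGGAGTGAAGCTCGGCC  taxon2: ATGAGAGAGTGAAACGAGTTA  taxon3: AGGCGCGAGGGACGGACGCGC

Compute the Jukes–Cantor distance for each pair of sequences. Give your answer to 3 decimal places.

d(taxon1,taxon2) = 0.756, d(taxon1,taxon3) = 0.756, d(taxon2,taxon3) = 1.076

taxon1–taxon2: 10/21 sites differ → p ≈ 0.47619, d = −0.75 ln(1 − 0.63492) = 0.755729 ≈ 0.756.
taxon1–taxon3: 10/21 sites differ → p ≈ 0.47619, d = −0.75 ln(1 − 0.63492) = 0.755729 ≈ 0.756.
taxon2–taxon3: 12/21 sites differ → p ≈ 0.571429, d = −0.75 ln(1 − 0.761905) = 1.076314 ≈ 1.076.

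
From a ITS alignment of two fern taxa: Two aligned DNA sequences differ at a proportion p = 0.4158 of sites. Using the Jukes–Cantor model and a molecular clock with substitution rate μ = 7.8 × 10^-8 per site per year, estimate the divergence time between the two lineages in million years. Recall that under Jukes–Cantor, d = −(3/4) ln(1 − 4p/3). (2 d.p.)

d = −(3/4) ln(1 − 4p/3) = −0.75 ln(1 − 0.5544) = −0.75 ln(0.4456)
  = −0.75 × (-0.808334) = 0.606251 substitutions/site.
Under a molecular clock d = 2μt, so t = d/(2μ) = 0.606251 / (2 × 7.8 × 10^-8) = 3.89 million years.

3.89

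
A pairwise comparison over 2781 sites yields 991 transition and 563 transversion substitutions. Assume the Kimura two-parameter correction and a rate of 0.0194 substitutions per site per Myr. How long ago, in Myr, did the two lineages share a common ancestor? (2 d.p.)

35.13

P = 991/2781 ≈ 0.356347 and Q = 563/2781 ≈ 0.202445.
Under the Kimura two-parameter model, d = −½ ln(1 − 2P − Q) − ¼ ln(1 − 2Q).
1 − 2P − Q = 0.084861, giving −½ ln(0.084861) = 1.233370.
1 − 2Q = 0.59511, giving −¼ ln(0.59511) = 0.129752.
d = 1.233370 + 0.129752 = 1.363122.
Under a molecular clock d = 2μt, so t = d/(2μ) = 1.363122 / (2 × 0.0194) = 35.13 Myr.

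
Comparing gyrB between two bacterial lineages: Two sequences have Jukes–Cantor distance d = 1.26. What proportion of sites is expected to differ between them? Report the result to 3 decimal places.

p = (3/4)(1 − e^(−4d/3)) = 0.75 × (1 − e^(-1.68)) = 0.75 × (1 − 0.186374) = 0.610220.

0.610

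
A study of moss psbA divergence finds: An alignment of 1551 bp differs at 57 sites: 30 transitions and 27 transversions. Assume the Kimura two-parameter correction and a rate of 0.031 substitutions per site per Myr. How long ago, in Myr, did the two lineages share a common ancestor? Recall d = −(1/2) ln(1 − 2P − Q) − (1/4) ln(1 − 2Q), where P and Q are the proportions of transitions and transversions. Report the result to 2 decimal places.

P = 30/1551 ≈ 0.019342 and Q = 27/1551 ≈ 0.017408.
Under the Kimura two-parameter model, d = −½ ln(1 − 2P − Q) − ¼ ln(1 − 2Q).
1 − 2P − Q = 0.943908, giving −½ ln(0.943908) = 0.028863.
1 − 2Q = 0.965184, giving −¼ ln(0.965184) = 0.008859.
d = 0.028863 + 0.008859 = 0.037722.
Under a molecular clock d = 2μt, so t = d/(2μ) = 0.037722 / (2 × 0.031) = 0.61 Myr.

0.61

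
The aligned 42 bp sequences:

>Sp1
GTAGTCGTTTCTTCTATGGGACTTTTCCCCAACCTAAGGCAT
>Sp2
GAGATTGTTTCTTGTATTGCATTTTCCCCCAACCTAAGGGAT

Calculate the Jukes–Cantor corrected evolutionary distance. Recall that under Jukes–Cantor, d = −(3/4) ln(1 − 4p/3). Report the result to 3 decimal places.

The sequences differ at 10 of 42 sites (2, 3, 4, 6, 14, 18, 20, 22, 26, 40), so p = 10/42 ≈ 0.238095.
d = −(3/4) ln(1 − 4p/3) = −0.75 ln(1 − 0.31746) = −0.75 ln(0.68254)
  = −0.75 × (-0.381934) = 0.286451 substitutions/site.

0.286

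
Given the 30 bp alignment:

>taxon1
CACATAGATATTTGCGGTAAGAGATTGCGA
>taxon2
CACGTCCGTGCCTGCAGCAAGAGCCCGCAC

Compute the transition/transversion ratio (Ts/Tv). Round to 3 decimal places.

2.500

Transitions are A↔G and C↔T; transversions are all other mismatches.
Transitions: 10. Transversions: 4.
R = 10/4 = 2.500.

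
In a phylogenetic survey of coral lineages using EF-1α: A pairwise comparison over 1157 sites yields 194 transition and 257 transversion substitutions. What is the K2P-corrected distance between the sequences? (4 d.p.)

0.5545

P = 194/1157 ≈ 0.167675 and Q = 257/1157 ≈ 0.222126.
Under the Kimura two-parameter model, d = −½ ln(1 − 2P − Q) − ¼ ln(1 − 2Q).
1 − 2P − Q = 0.442524, giving −½ ln(0.442524) = 0.407630.
1 − 2Q = 0.555748, giving −¼ ln(0.555748) = 0.146860.
d = 0.407630 + 0.146860 = 0.554490.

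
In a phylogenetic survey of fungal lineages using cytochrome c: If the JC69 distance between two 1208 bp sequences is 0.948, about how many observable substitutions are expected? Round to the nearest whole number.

650

Invert JC69: p = (3/4)(1 − e^(−4d/3)) = 0.75 × (1 − e^(-1.264)) = 0.75 × (1 − 0.282522) = 0.538109.
Expected differing sites = pL ≈ 0.538109 × 1208 = 650.035672 ≈ 650.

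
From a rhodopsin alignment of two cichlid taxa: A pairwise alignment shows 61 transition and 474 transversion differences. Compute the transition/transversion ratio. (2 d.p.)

0.13

R = 61/474 = 0.128691… ≈ 0.13 (to 2 d.p.).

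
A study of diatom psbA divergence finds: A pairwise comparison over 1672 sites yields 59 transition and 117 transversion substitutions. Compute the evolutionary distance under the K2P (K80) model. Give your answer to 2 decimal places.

0.11

P = 59/1672 ≈ 0.035287 and Q = 117/1672 ≈ 0.069976.
Under the Kimura two-parameter model, d = −½ ln(1 − 2P − Q) − ¼ ln(1 − 2Q).
1 − 2P − Q = 0.85945, giving −½ ln(0.85945) = 0.075731.
1 − 2Q = 0.860048, giving −¼ ln(0.860048) = 0.037692.
d = 0.075731 + 0.037692 = 0.113423.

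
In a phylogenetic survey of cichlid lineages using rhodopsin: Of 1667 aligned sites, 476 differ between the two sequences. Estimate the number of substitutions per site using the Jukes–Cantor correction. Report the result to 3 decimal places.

0.359

p = 476/1667 ≈ 0.285543.
d = −(3/4) ln(1 − 4p/3) = −0.75 ln(1 − 0.380724) = −0.75 ln(0.619276)
  = −0.75 × (-0.479204) = 0.359403 substitutions/site.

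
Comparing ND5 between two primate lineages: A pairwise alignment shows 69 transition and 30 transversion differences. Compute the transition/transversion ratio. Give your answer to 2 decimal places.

R = 69/30 = 2.30.

2.30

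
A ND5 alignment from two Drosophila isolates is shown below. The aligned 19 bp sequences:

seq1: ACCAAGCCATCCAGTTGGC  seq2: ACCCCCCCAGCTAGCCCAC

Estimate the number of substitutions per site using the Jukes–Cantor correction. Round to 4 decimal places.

0.7489

The sequences differ at 9 of 19 sites (4, 5, 6, 10, 12, 15, 16, 17, 18), so p = 9/19 ≈ 0.473684.
d = −(3/4) ln(1 − 4p/3) = −0.75 ln(1 − 0.631579) = −0.75 ln(0.368421)
  = −0.75 × (-0.998529) = 0.748897 substitutions/site.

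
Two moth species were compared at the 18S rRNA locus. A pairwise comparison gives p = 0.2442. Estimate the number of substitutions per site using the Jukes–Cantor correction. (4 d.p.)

d = −(3/4) ln(1 − 4p/3) = −0.75 ln(1 − 0.3256) = −0.75 ln(0.6744)
  = −0.75 × (-0.393932) = 0.295449 substitutions/site.

0.2954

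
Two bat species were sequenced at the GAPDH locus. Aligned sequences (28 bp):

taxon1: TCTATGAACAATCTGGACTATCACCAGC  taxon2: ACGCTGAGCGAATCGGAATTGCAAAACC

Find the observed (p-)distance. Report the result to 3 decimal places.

0.500

The sequences differ at 14 of 28 positions.
p = 14/28 = 0.500.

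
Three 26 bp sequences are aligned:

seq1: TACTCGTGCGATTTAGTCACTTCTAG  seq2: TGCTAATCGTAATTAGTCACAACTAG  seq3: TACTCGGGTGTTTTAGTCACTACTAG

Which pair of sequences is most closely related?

seq1 and seq3

seq1–seq2: 9/26 differ, p = 0.346, d = 0.464.
seq1–seq3: 4/26 differ, p = 0.154, d = 0.172.
seq2–seq3: 10/26 differ, p = 0.385, d = 0.539.
The smallest distance is between seq1 and seq3.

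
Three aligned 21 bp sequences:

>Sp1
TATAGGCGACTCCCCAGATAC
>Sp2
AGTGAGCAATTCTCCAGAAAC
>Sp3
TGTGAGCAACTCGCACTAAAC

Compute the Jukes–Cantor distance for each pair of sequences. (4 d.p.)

Sp1–Sp2: 8/21 sites differ → p ≈ 0.380952, d = −0.75 ln(1 − 0.507936) = 0.531860 ≈ 0.5319.
Sp1–Sp3: 9/21 sites differ → p ≈ 0.428571, d = −0.75 ln(1 − 0.571428) = 0.635472 ≈ 0.6355.
Sp2–Sp3: 6/21 sites differ → p ≈ 0.285714, d = −0.75 ln(1 − 0.380952) = 0.359679 ≈ 0.3597.

d(Sp1,Sp2) = 0.5319, d(Sp1,Sp3) = 0.6355, d(Sp2,Sp3) = 0.3597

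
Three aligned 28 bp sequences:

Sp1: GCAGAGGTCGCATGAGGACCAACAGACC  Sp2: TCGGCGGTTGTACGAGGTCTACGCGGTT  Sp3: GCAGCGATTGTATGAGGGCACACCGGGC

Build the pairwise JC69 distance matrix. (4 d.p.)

Sp1–Sp2: 14/28 sites differ → p = 0.5, d = −0.75 ln(1 − 0.666667) = 0.823960 ≈ 0.8240.
Sp1–Sp3: 10/28 sites differ → p ≈ 0.357143, d = −0.75 ln(1 − 0.476191) = 0.484971 ≈ 0.4850.
Sp2–Sp3: 11/28 sites differ → p ≈ 0.392857, d = −0.75 ln(1 − 0.523809) = 0.556452 ≈ 0.5565.

d(Sp1,Sp2) = 0.8240, d(Sp1,Sp3) = 0.4850, d(Sp2,Sp3) = 0.5565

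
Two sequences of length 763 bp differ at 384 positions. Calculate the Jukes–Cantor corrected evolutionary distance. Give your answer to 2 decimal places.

0.83

p = 384/763 ≈ 0.503277.
d = −(3/4) ln(1 − 4p/3) = −0.75 ln(1 − 0.671036) = −0.75 ln(0.328964)
  = −0.75 × (-1.111807) = 0.833855 substitutions/site.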